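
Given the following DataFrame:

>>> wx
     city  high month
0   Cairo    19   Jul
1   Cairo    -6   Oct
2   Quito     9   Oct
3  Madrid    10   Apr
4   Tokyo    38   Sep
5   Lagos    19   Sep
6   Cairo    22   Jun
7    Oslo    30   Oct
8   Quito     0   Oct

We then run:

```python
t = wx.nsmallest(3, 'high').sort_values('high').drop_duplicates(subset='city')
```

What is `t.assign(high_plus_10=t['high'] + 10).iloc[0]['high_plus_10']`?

take 3 rows with smallest high:
    city  high month
1  Cairo    -6   Oct
8  Quito     0   Oct
2  Quito     9   Oct
sort by high:
    city  high month
1  Cairo    -6   Oct
8  Quito     0   Oct
2  Quito     9   Oct
drop duplicate city (keep=first):
    city  high month
1  Cairo    -6   Oct
8  Quito     0   Oct
add column high_plus_10 = t['high'] + 10:
    city  high month  high_plus_10
1  Cairo    -6   Oct             4
8  Quito     0   Oct            10
So iloc[0]['high_plus_10'] = 4.

4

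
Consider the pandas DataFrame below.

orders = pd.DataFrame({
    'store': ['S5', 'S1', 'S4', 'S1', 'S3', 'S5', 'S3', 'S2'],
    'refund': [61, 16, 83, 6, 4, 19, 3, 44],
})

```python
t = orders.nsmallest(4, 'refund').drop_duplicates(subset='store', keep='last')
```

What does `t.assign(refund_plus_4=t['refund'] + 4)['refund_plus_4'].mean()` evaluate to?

take 4 rows with smallest refund:
  store  refund
6    S3       3
4    S3       4
3    S1       6
1    S1      16
drop duplicate store (keep=last):
  store  refund
4    S3       4
1    S1      16
add column refund_plus_4 = t['refund'] + 4:
  store  refund  refund_plus_4
4    S3       4              8
1    S1      16             20

14.0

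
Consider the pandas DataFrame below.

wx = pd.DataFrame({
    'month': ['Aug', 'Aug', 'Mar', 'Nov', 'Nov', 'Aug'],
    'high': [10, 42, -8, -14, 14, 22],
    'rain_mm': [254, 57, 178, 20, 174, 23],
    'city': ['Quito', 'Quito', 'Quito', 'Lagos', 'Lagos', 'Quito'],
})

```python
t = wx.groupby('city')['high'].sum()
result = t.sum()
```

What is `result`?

group by city, sum of high:
city
Lagos     0
Quito    66
Name: high, dtype: int64
Reading off the sum of the resulting series, we get 66.

66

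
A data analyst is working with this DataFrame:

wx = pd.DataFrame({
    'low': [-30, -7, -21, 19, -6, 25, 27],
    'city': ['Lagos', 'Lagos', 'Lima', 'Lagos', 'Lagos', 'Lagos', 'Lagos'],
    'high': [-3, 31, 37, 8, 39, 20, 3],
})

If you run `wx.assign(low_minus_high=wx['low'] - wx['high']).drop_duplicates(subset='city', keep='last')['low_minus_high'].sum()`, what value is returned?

add column low_minus_high = wx['low'] - wx['high']:
   low   city  high  low_minus_high
0  -30  Lagos    -3             -27
1   -7  Lagos    31             -38
2  -21   Lima    37             -58
3   19  Lagos     8              11
4   -6  Lagos    39             -45
5   25  Lagos    20               5
6   27  Lagos     3              24
drop duplicate city (keep=last):
   low   city  high  low_minus_high
2  -21   Lima    37             -58
6   27  Lagos     3              24
The sum of column 'low_minus_high' is -34.

-34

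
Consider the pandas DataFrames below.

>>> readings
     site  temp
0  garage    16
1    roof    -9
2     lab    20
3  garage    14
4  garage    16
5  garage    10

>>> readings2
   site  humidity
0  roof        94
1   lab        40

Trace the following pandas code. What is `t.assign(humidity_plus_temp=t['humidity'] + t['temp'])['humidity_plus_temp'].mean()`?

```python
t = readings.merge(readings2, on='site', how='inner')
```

72.5

merge on 'site' (how='inner') → 2 rows:
   site  temp  humidity
0  roof    -9        94
1   lab    20        40
add column humidity_plus_temp = t['humidity'] + t['temp']:
   site  temp  humidity  humidity_plus_temp
0  roof    -9        94                  85
1   lab    20        40                  60
So mean() = 72.5.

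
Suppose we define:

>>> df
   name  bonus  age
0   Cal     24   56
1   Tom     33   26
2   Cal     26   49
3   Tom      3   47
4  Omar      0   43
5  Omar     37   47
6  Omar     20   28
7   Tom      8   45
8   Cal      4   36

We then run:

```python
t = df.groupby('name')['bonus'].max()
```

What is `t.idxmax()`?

Omar

group by name, max of bonus:
name
Cal     26
Omar    37
Tom     33
Name: bonus, dtype: int64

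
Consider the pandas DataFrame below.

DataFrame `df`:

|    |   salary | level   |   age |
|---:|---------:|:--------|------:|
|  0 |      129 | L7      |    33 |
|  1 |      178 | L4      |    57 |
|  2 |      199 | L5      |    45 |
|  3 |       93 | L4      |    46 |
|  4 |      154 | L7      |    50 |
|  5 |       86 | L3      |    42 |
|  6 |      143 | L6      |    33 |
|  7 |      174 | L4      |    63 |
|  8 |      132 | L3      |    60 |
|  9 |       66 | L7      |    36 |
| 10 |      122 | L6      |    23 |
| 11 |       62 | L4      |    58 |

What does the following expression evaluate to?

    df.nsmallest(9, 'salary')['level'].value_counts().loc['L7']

3

take 9 rows with smallest salary:
    salary level  age
11      62    L4   58
9       66    L7   36
5       86    L3   42
3       93    L4   46
10     122    L6   23
0      129    L7   33
8      132    L3   60
6      143    L6   33
4      154    L7   50
value_counts of level:
level
L7    3
L4    2
L3    2
L6    2
Name: count, dtype: int64
value at index 'L7' → 3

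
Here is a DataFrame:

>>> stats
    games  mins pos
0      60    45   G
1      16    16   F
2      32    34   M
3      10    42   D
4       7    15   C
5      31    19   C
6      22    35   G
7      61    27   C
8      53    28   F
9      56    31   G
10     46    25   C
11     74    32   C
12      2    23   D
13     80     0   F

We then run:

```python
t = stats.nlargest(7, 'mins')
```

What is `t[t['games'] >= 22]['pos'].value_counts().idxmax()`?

take 7 rows with largest mins:
    games  mins pos
0      60    45   G
3      10    42   D
6      22    35   G
2      32    34   M
11     74    32   C
9      56    31   G
8      53    28   F
filter rows where games >= 22:
    games  mins pos
0      60    45   G
6      22    35   G
2      32    34   M
11     74    32   C
9      56    31   G
8      53    28   F
value_counts of pos:
pos
G    3
M    1
C    1
F    1
Name: count, dtype: int64
Then the label with the largest value: G

G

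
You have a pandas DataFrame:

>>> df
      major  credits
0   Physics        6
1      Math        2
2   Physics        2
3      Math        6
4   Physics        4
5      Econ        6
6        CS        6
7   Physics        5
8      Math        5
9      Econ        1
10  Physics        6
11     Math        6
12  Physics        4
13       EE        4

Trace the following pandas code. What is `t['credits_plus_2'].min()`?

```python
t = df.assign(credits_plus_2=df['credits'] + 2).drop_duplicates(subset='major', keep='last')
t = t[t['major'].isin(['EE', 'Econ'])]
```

3

add column credits_plus_2 = df['credits'] + 2:
      major  credits  credits_plus_2
0   Physics        6               8
1      Math        2               4
2   Physics        2               4
3      Math        6               8
4   Physics        4               6
5      Econ        6               8
6        CS        6               8
7   Physics        5               7
8      Math        5               7
9      Econ        1               3
10  Physics        6               8
11     Math        6               8
12  Physics        4               6
13       EE        4               6
drop duplicate major (keep=last):
      major  credits  credits_plus_2
6        CS        6               8
9      Econ        1               3
11     Math        6               8
12  Physics        4               6
13       EE        4               6
filter rows where major in ['EE', 'Econ']:
   major  credits  credits_plus_2
9   Econ        1               3
13    EE        4               6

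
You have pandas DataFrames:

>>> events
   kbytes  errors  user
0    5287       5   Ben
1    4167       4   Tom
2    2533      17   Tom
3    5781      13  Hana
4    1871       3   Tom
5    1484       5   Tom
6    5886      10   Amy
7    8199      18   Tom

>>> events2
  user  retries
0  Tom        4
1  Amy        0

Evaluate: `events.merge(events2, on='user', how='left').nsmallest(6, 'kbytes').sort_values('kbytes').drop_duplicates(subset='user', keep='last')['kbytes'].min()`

merge on 'user' (how='left') → 8 rows:
   kbytes  errors  user  retries
0    5287       5   Ben      NaN
1    4167       4   Tom      4.0
2    2533      17   Tom      4.0
3    5781      13  Hana      NaN
4    1871       3   Tom      4.0
5    1484       5   Tom      4.0
6    5886      10   Amy      0.0
7    8199      18   Tom      4.0
take 6 rows with smallest kbytes:
   kbytes  errors  user  retries
5    1484       5   Tom      4.0
4    1871       3   Tom      4.0
2    2533      17   Tom      4.0
1    4167       4   Tom      4.0
0    5287       5   Ben      NaN
3    5781      13  Hana      NaN
sort by kbytes:
   kbytes  errors  user  retries
5    1484       5   Tom      4.0
4    1871       3   Tom      4.0
2    2533      17   Tom      4.0
1    4167       4   Tom      4.0
0    5287       5   Ben      NaN
3    5781      13  Hana      NaN
drop duplicate user (keep=last):
   kbytes  errors  user  retries
1    4167       4   Tom      4.0
0    5287       5   Ben      NaN
3    5781      13  Hana      NaN
min of column 'kbytes' → 4167

4167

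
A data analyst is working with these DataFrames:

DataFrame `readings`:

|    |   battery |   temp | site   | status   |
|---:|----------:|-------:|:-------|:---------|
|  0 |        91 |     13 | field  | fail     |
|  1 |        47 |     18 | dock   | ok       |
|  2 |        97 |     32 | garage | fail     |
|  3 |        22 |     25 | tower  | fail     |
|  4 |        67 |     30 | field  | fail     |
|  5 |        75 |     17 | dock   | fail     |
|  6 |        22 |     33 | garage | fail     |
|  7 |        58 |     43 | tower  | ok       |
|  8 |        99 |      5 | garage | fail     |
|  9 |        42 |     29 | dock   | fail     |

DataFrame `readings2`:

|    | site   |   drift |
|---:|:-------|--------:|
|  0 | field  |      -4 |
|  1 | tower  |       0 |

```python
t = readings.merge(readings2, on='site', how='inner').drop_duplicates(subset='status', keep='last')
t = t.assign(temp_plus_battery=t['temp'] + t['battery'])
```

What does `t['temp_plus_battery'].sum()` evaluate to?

198

merge on 'site' (how='inner') → 4 rows:
   battery  temp   site status  drift
0       91    13  field   fail     -4
1       22    25  tower   fail      0
2       67    30  field   fail     -4
3       58    43  tower     ok      0
drop duplicate status (keep=last):
   battery  temp   site status  drift
2       67    30  field   fail     -4
3       58    43  tower     ok      0
add column temp_plus_battery = t['temp'] + t['battery']:
   battery  temp   site status  drift  temp_plus_battery
2       67    30  field   fail     -4                 97
3       58    43  tower     ok      0                101
Then the sum of column 'temp_plus_battery': 198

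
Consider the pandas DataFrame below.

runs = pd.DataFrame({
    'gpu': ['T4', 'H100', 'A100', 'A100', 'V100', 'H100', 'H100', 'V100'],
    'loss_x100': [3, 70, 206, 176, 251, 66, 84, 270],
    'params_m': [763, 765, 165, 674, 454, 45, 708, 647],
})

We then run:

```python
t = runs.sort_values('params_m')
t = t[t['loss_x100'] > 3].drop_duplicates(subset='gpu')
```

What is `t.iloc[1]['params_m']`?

165

sort by params_m:
    gpu  loss_x100  params_m
5  H100         66        45
2  A100        206       165
4  V100        251       454
7  V100        270       647
3  A100        176       674
6  H100         84       708
0    T4          3       763
1  H100         70       765
filter rows where loss_x100 > 3:
    gpu  loss_x100  params_m
5  H100         66        45
2  A100        206       165
4  V100        251       454
7  V100        270       647
3  A100        176       674
6  H100         84       708
1  H100         70       765
drop duplicate gpu (keep=first):
    gpu  loss_x100  params_m
5  H100         66        45
2  A100        206       165
4  V100        251       454
The value at position 1, column 'params_m' is 165.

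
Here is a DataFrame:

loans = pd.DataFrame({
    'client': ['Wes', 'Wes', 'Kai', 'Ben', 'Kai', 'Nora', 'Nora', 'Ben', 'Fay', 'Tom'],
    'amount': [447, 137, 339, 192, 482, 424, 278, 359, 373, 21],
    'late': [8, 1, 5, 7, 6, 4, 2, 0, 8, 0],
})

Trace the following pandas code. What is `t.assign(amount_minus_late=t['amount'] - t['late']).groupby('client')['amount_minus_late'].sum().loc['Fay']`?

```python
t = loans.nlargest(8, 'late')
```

take 8 rows with largest late:
  client  amount  late
0    Wes     447     8
8    Fay     373     8
3    Ben     192     7
4    Kai     482     6
2    Kai     339     5
5   Nora     424     4
6   Nora     278     2
1    Wes     137     1
add column amount_minus_late = t['amount'] - t['late']:
  client  amount  late  amount_minus_late
0    Wes     447     8                439
8    Fay     373     8                365
3    Ben     192     7                185
4    Kai     482     6                476
2    Kai     339     5                334
5   Nora     424     4                420
6   Nora     278     2                276
1    Wes     137     1                136
group by client, sum of amount_minus_late:
client
Ben     185
Fay     365
Kai     810
Nora    696
Wes     575
Name: amount_minus_late, dtype: int64

365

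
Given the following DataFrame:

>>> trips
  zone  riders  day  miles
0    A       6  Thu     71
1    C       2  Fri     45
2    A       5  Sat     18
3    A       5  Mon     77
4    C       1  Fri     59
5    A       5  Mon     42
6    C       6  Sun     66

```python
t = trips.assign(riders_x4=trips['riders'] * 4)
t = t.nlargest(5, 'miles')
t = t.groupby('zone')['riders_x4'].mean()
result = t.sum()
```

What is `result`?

add column riders_x4 = trips['riders'] * 4:
  zone  riders  day  miles  riders_x4
0    A       6  Thu     71         24
1    C       2  Fri     45          8
2    A       5  Sat     18         20
3    A       5  Mon     77         20
4    C       1  Fri     59          4
5    A       5  Mon     42         20
6    C       6  Sun     66         24
take 5 rows with largest miles:
  zone  riders  day  miles  riders_x4
3    A       5  Mon     77         20
0    A       6  Thu     71         24
6    C       6  Sun     66         24
4    C       1  Fri     59          4
1    C       2  Fri     45          8
group by zone, mean of riders_x4:
zone
A    22.0
C    12.0
Name: riders_x4, dtype: float64

34.0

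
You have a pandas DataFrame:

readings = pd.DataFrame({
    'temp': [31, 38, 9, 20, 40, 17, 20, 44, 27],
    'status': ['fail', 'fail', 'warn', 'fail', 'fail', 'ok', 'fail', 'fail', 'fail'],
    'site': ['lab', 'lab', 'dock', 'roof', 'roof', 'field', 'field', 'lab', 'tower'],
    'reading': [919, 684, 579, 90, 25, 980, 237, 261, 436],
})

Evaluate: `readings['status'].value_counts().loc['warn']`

value_counts of status:
status
fail    7
warn    1
ok      1
Name: count, dtype: int64

1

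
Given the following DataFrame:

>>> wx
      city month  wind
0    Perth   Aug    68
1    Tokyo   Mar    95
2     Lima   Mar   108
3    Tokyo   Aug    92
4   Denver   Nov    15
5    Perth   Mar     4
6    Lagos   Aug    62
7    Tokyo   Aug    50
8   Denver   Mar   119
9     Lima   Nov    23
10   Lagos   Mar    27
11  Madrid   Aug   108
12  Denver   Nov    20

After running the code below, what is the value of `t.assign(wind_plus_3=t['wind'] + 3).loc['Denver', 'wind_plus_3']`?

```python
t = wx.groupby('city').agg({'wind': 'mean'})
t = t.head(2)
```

group by city, mean of wind:
              wind
city              
Denver   51.333333
Lagos    44.500000
Lima     65.500000
Madrid  108.000000
Perth    36.000000
Tokyo    79.000000
take first 2 rows:
             wind
city             
Denver  51.333333
Lagos   44.500000
add column wind_plus_3 = t['wind'] + 3:
             wind  wind_plus_3
city                          
Denver  51.333333    54.333333
Lagos   44.500000    47.500000
So loc['Denver', 'wind_plus_3'] = 54.3333333333.

54.3333333333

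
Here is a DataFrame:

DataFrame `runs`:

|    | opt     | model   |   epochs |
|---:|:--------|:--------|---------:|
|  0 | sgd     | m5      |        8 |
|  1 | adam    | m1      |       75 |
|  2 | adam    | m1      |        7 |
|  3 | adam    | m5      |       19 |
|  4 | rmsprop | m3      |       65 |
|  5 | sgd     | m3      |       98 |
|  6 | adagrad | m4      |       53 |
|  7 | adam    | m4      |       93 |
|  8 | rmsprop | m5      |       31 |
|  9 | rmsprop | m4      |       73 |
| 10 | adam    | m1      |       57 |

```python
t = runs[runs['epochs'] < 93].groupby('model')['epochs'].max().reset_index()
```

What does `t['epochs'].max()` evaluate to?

75

filter rows where epochs < 93:
        opt model  epochs
0       sgd    m5       8
1      adam    m1      75
2      adam    m1       7
3      adam    m5      19
4   rmsprop    m3      65
6   adagrad    m4      53
8   rmsprop    m5      31
9   rmsprop    m4      73
10     adam    m1      57
group by model, max of epochs:
model
m1    75
m3    65
m4    73
m5    31
Name: epochs, dtype: int64
reset_index():
  model  epochs
0    m1      75
1    m3      65
2    m4      73
3    m5      31
Reading off the max of column 'epochs', we get 75.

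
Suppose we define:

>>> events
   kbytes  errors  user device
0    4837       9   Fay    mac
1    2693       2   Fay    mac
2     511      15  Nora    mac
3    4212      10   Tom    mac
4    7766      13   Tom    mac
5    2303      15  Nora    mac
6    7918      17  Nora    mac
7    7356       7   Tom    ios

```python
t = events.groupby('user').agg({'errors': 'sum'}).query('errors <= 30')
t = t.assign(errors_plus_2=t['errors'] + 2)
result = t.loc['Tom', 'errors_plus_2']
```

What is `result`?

group by user, sum of errors:
      errors
user        
Fay       11
Nora      47
Tom       30
filter rows where errors <= 30:
      errors
user        
Fay       11
Tom       30
add column errors_plus_2 = t['errors'] + 2:
      errors  errors_plus_2
user                       
Fay       11             13
Tom       30             32
Taking the value at row 'Tom', column 'errors_plus_2' gives 32.

32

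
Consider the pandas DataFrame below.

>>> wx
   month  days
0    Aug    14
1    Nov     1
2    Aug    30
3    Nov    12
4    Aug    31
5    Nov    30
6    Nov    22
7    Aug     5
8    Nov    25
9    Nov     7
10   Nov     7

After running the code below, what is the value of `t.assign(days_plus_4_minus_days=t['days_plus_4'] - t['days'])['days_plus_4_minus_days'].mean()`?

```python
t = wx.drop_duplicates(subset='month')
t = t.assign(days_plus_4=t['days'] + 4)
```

4.0

drop duplicate month (keep=first):
  month  days
0   Aug    14
1   Nov     1
add column days_plus_4 = t['days'] + 4:
  month  days  days_plus_4
0   Aug    14           18
1   Nov     1            5
add column days_plus_4_minus_days = t['days_plus_4'] - t['days']:
  month  days  days_plus_4  days_plus_4_minus_days
0   Aug    14           18                       4
1   Nov     1            5                       4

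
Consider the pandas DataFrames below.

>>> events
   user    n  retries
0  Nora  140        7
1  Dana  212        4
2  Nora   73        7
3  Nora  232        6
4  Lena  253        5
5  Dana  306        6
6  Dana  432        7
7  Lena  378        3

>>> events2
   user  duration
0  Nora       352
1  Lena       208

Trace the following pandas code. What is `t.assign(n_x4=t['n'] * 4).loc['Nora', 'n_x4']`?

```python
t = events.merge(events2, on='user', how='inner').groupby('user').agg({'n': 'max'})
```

merge on 'user' (how='inner') → 5 rows:
   user    n  retries  duration
0  Nora  140        7       352
1  Nora   73        7       352
2  Nora  232        6       352
3  Lena  253        5       208
4  Lena  378        3       208
group by user, max of n:
        n
user     
Lena  378
Nora  232
add column n_x4 = t['n'] * 4:
        n  n_x4
user           
Lena  378  1512
Nora  232   928
Then the value at row 'Nora', column 'n_x4': 928

928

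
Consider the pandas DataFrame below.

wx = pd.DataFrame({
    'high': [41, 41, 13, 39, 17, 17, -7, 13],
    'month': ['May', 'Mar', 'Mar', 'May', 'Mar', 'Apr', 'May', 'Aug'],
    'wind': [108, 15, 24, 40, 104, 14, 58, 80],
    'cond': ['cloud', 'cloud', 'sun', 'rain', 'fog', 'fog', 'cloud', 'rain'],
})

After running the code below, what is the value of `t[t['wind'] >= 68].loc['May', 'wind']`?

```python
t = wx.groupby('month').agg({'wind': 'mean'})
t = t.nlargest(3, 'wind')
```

group by month, mean of wind:
            wind
month           
Apr    14.000000
Aug    80.000000
Mar    47.666667
May    68.666667
take 3 rows with largest wind:
            wind
month           
Aug    80.000000
May    68.666667
Mar    47.666667
filter rows where wind >= 68:
            wind
month           
Aug    80.000000
May    68.666667
value at row 'May', column 'wind' → 68.6666666667

68.6666666667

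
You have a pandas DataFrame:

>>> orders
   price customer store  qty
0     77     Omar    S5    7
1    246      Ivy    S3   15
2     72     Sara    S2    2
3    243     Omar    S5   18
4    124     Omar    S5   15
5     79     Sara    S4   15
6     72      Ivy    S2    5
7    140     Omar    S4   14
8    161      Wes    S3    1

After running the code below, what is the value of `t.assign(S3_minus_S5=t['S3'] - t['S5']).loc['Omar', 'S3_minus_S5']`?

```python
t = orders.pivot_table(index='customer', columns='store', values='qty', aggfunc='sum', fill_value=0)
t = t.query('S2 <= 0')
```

-40

pivot: rows=customer, cols=store, sum(qty):
store     S2  S3  S4  S5
customer                
Ivy        5  15   0   0
Omar       0   0  14  40
Sara       2   0  15   0
Wes        0   1   0   0
filter rows where S2 <= 0:
store     S2  S3  S4  S5
customer                
Omar       0   0  14  40
Wes        0   1   0   0
add column S3_minus_S5 = t['S3'] - t['S5']:
store     S2  S3  S4  S5  S3_minus_S5
customer                             
Omar       0   0  14  40          -40
Wes        0   1   0   0            1
Taking the value at row 'Omar', column 'S3_minus_S5' gives -40.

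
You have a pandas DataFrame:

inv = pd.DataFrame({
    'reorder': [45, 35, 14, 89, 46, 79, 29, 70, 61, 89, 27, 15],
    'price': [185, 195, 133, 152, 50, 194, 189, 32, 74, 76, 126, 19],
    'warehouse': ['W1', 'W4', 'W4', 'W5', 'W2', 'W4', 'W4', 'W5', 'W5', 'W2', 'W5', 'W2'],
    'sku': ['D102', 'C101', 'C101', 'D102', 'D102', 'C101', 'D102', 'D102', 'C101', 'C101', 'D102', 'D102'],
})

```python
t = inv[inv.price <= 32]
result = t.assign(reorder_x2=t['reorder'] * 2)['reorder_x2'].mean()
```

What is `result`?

85.0

filter rows where price <= 32:
    reorder  price warehouse   sku
7        70     32        W5  D102
11       15     19        W2  D102
add column reorder_x2 = t['reorder'] * 2:
    reorder  price warehouse   sku  reorder_x2
7        70     32        W5  D102         140
11       15     19        W2  D102          30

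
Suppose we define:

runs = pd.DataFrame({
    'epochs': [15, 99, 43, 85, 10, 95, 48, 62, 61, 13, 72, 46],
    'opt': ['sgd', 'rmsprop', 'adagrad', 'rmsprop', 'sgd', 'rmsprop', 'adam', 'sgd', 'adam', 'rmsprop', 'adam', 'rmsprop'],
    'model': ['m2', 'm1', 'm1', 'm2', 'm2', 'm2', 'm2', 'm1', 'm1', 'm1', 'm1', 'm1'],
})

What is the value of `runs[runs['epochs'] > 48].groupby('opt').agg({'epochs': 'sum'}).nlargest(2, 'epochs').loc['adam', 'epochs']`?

filter rows where epochs > 48:
    epochs      opt model
1       99  rmsprop    m1
3       85  rmsprop    m2
5       95  rmsprop    m2
7       62      sgd    m1
8       61     adam    m1
10      72     adam    m1
group by opt, sum of epochs:
         epochs
opt            
adam        133
rmsprop     279
sgd          62
take 2 rows with largest epochs:
         epochs
opt            
rmsprop     279
adam        133

133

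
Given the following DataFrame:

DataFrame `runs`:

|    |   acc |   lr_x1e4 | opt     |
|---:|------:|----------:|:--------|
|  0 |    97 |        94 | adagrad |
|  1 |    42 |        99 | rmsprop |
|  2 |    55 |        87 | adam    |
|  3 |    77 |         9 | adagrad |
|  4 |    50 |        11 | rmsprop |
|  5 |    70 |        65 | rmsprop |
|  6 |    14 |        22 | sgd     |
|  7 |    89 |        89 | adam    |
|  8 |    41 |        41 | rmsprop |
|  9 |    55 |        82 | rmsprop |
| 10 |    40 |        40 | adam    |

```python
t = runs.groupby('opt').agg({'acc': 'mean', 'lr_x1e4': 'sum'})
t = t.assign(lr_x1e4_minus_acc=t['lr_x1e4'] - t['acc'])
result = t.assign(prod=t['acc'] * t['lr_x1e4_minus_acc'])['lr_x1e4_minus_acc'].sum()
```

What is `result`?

group by opt: mean(acc), sum(lr_x1e4):
               acc  lr_x1e4
opt                        
adagrad  87.000000      103
adam     61.333333      216
rmsprop  51.600000      298
sgd      14.000000       22
add column lr_x1e4_minus_acc = t['lr_x1e4'] - t['acc']:
               acc  lr_x1e4  lr_x1e4_minus_acc
opt                                           
adagrad  87.000000      103          16.000000
adam     61.333333      216         154.666667
rmsprop  51.600000      298         246.400000
sgd      14.000000       22           8.000000
add column prod = t['acc'] * t['lr_x1e4_minus_acc']:
               acc  lr_x1e4  lr_x1e4_minus_acc          prod
opt                                                         
adagrad  87.000000      103          16.000000   1392.000000
adam     61.333333      216         154.666667   9486.222222
rmsprop  51.600000      298         246.400000  12714.240000
sgd      14.000000       22           8.000000    112.000000

425.066666667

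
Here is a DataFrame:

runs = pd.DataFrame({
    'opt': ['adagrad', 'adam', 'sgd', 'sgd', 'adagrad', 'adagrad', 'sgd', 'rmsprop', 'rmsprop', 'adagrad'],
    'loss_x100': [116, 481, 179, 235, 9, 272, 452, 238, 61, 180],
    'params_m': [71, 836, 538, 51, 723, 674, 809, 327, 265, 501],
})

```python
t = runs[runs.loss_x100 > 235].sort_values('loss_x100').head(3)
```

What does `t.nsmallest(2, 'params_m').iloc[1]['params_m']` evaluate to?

674

filter rows where loss_x100 > 235:
       opt  loss_x100  params_m
1     adam        481       836
5  adagrad        272       674
6      sgd        452       809
7  rmsprop        238       327
sort by loss_x100:
       opt  loss_x100  params_m
7  rmsprop        238       327
5  adagrad        272       674
6      sgd        452       809
1     adam        481       836
take first 3 rows:
       opt  loss_x100  params_m
7  rmsprop        238       327
5  adagrad        272       674
6      sgd        452       809
take 2 rows with smallest params_m:
       opt  loss_x100  params_m
7  rmsprop        238       327
5  adagrad        272       674
value at position 1, column 'params_m' → 674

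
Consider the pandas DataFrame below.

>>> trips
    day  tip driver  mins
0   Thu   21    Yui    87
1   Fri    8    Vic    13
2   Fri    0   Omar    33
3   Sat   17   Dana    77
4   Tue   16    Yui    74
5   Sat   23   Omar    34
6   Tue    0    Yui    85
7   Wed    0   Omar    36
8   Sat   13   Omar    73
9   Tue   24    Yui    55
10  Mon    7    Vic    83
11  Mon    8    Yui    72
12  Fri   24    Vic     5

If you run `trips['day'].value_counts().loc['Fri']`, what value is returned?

3

value_counts of day:
day
Fri    3
Sat    3
Tue    3
Mon    2
Thu    1
Wed    1
Name: count, dtype: int64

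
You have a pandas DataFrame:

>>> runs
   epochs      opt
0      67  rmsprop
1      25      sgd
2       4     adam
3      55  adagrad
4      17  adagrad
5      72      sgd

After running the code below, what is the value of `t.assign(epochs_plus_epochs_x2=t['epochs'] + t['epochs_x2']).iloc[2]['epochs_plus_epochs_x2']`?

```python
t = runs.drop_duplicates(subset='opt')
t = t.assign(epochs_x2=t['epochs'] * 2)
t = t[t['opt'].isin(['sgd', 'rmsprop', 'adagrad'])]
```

drop duplicate opt (keep=first):
   epochs      opt
0      67  rmsprop
1      25      sgd
2       4     adam
3      55  adagrad
add column epochs_x2 = t['epochs'] * 2:
   epochs      opt  epochs_x2
0      67  rmsprop        134
1      25      sgd         50
2       4     adam          8
3      55  adagrad        110
filter rows where opt in ['sgd', 'rmsprop', 'adagrad']:
   epochs      opt  epochs_x2
0      67  rmsprop        134
1      25      sgd         50
3      55  adagrad        110
add column epochs_plus_epochs_x2 = t['epochs'] + t['epochs_x2']:
   epochs      opt  epochs_x2  epochs_plus_epochs_x2
0      67  rmsprop        134                    201
1      25      sgd         50                     75
3      55  adagrad        110                    165
Taking the value at position 2, column 'epochs_plus_epochs_x2' gives 165.

165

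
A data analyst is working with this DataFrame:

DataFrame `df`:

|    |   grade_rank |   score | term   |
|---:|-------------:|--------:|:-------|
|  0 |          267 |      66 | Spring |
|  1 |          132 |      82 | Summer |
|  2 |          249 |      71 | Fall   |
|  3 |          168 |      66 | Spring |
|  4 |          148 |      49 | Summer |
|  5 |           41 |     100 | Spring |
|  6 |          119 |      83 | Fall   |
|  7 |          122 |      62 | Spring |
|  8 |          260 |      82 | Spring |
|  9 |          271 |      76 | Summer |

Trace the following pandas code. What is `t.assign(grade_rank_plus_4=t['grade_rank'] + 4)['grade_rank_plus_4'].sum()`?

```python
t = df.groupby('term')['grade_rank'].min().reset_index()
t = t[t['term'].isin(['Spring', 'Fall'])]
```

group by term, min of grade_rank:
term
Fall      119
Spring     41
Summer    132
Name: grade_rank, dtype: int64
reset_index():
     term  grade_rank
0    Fall         119
1  Spring          41
2  Summer         132
filter rows where term in ['Spring', 'Fall']:
     term  grade_rank
0    Fall         119
1  Spring          41
add column grade_rank_plus_4 = t['grade_rank'] + 4:
     term  grade_rank  grade_rank_plus_4
0    Fall         119                123
1  Spring          41                 45
Reading off the sum of column 'grade_rank_plus_4', we get 168.

168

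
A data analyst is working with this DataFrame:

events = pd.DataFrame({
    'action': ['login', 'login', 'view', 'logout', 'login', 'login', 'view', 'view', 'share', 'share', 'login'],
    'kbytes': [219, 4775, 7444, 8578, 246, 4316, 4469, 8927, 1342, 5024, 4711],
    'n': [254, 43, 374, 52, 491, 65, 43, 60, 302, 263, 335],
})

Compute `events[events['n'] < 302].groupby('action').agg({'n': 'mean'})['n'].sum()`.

487.166666667

filter rows where n < 302:
   action  kbytes    n
0   login     219  254
1   login    4775   43
3  logout    8578   52
5   login    4316   65
6    view    4469   43
7    view    8927   60
9   share    5024  263
group by action, mean of n:
                 n
action            
login   120.666667
logout   52.000000
share   263.000000
view     51.500000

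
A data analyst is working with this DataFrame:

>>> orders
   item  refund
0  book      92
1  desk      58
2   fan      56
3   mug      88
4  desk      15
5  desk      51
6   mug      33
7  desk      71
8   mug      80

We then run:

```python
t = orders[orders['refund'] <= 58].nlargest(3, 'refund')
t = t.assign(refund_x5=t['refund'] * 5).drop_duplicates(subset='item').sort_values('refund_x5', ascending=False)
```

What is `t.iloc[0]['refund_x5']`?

filter rows where refund <= 58:
   item  refund
1  desk      58
2   fan      56
4  desk      15
5  desk      51
6   mug      33
take 3 rows with largest refund:
   item  refund
1  desk      58
2   fan      56
5  desk      51
add column refund_x5 = t['refund'] * 5:
   item  refund  refund_x5
1  desk      58        290
2   fan      56        280
5  desk      51        255
drop duplicate item (keep=first):
   item  refund  refund_x5
1  desk      58        290
2   fan      56        280
sort by refund_x5 descending:
   item  refund  refund_x5
1  desk      58        290
2   fan      56        280

290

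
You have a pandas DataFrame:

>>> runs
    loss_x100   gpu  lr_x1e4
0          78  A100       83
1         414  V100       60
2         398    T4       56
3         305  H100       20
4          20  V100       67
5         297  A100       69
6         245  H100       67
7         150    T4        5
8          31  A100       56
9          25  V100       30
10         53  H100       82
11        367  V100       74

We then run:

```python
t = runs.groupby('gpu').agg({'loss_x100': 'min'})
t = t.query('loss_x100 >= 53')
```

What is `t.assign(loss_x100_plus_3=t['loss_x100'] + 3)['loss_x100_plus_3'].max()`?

group by gpu, min of loss_x100:
      loss_x100
gpu            
A100         31
H100         53
T4          150
V100         20
filter rows where loss_x100 >= 53:
      loss_x100
gpu            
H100         53
T4          150
add column loss_x100_plus_3 = t['loss_x100'] + 3:
      loss_x100  loss_x100_plus_3
gpu                              
H100         53                56
T4          150               153

153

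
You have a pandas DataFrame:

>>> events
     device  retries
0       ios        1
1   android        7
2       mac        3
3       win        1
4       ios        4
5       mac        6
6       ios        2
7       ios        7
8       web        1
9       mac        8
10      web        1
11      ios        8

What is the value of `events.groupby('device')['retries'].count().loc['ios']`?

group by device, count of retries:
device
android    1
ios        5
mac        3
web        2
win        1
Name: retries, dtype: int64

5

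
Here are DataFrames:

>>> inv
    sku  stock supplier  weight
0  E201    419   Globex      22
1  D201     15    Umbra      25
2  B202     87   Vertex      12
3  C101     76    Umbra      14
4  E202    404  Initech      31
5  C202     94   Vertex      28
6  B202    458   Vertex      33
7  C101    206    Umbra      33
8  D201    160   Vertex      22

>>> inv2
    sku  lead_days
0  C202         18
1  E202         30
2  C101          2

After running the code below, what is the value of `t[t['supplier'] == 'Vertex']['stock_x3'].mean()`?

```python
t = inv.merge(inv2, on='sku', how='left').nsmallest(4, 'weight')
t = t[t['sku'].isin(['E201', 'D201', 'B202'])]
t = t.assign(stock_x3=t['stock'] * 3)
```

merge on 'sku' (how='left') → 9 rows:
    sku  stock supplier  weight  lead_days
0  E201    419   Globex      22        NaN
1  D201     15    Umbra      25        NaN
2  B202     87   Vertex      12        NaN
3  C101     76    Umbra      14        2.0
4  E202    404  Initech      31       30.0
5  C202     94   Vertex      28       18.0
6  B202    458   Vertex      33        NaN
7  C101    206    Umbra      33        2.0
8  D201    160   Vertex      22        NaN
take 4 rows with smallest weight:
    sku  stock supplier  weight  lead_days
2  B202     87   Vertex      12        NaN
3  C101     76    Umbra      14        2.0
0  E201    419   Globex      22        NaN
8  D201    160   Vertex      22        NaN
filter rows where sku in ['E201', 'D201', 'B202']:
    sku  stock supplier  weight  lead_days
2  B202     87   Vertex      12        NaN
0  E201    419   Globex      22        NaN
8  D201    160   Vertex      22        NaN
add column stock_x3 = t['stock'] * 3:
    sku  stock supplier  weight  lead_days  stock_x3
2  B202     87   Vertex      12        NaN       261
0  E201    419   Globex      22        NaN      1257
8  D201    160   Vertex      22        NaN       480
filter rows where supplier == 'Vertex':
    sku  stock supplier  weight  lead_days  stock_x3
2  B202     87   Vertex      12        NaN       261
8  D201    160   Vertex      22        NaN       480
mean of column 'stock_x3' → 370.5

370.5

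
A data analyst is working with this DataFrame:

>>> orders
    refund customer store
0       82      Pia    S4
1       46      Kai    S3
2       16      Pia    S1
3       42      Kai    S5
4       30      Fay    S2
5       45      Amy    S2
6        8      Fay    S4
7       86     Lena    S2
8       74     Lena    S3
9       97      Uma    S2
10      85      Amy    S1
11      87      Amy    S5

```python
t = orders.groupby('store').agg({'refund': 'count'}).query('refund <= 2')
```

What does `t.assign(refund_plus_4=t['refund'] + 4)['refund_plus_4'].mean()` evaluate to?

group by store, count of refund:
       refund
store        
S1          2
S2          4
S3          2
S4          2
S5          2
filter rows where refund <= 2:
       refund
store        
S1          2
S3          2
S4          2
S5          2
add column refund_plus_4 = t['refund'] + 4:
       refund  refund_plus_4
store                       
S1          2              6
S3          2              6
S4          2              6
S5          2              6
Then the mean of column 'refund_plus_4': 6.0

6.0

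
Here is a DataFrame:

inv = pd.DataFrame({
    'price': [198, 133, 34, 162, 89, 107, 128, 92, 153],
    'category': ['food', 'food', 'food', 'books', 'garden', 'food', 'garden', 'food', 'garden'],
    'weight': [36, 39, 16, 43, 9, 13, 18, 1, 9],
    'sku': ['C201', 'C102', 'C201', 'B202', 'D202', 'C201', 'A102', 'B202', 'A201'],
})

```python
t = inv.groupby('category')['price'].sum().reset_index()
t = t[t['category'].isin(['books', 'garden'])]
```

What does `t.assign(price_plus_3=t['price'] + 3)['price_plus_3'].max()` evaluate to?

group by category, sum of price:
category
books     162
food      564
garden    370
Name: price, dtype: int64
reset_index():
  category  price
0    books    162
1     food    564
2   garden    370
filter rows where category in ['books', 'garden']:
  category  price
0    books    162
2   garden    370
add column price_plus_3 = t['price'] + 3:
  category  price  price_plus_3
0    books    162           165
2   garden    370           373
Taking the max of column 'price_plus_3' gives 373.

373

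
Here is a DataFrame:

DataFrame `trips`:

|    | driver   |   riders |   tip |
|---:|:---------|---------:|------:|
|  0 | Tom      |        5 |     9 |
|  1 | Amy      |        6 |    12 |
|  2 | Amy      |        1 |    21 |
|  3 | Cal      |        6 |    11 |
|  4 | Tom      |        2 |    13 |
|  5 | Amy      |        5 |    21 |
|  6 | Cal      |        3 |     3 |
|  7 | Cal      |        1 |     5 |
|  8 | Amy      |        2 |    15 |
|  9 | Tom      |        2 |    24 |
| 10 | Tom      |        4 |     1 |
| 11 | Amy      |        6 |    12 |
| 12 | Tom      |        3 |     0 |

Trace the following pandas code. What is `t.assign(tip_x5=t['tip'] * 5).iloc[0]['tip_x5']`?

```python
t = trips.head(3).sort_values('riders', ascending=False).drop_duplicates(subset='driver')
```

60

take first 3 rows:
  driver  riders  tip
0    Tom       5    9
1    Amy       6   12
2    Amy       1   21
sort by riders descending:
  driver  riders  tip
1    Amy       6   12
0    Tom       5    9
2    Amy       1   21
drop duplicate driver (keep=first):
  driver  riders  tip
1    Amy       6   12
0    Tom       5    9
add column tip_x5 = t['tip'] * 5:
  driver  riders  tip  tip_x5
1    Amy       6   12      60
0    Tom       5    9      45
The value at position 0, column 'tip_x5' is 60.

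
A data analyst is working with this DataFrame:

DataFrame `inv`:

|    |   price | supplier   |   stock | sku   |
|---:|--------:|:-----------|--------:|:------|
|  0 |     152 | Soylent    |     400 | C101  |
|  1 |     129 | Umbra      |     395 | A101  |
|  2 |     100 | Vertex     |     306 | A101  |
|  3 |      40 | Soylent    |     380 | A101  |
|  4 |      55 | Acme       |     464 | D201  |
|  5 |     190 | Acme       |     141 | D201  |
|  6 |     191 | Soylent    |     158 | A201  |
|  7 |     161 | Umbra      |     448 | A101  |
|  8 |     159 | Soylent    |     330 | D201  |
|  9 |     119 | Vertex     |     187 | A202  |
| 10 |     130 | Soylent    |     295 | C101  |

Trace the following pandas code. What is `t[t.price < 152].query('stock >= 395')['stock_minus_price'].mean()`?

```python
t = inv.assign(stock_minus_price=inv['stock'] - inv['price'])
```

add column stock_minus_price = inv['stock'] - inv['price']:
    price supplier  stock   sku  stock_minus_price
0     152  Soylent    400  C101                248
1     129    Umbra    395  A101                266
2     100   Vertex    306  A101                206
3      40  Soylent    380  A101                340
4      55     Acme    464  D201                409
5     190     Acme    141  D201                -49
6     191  Soylent    158  A201                -33
7     161    Umbra    448  A101                287
8     159  Soylent    330  D201                171
9     119   Vertex    187  A202                 68
10    130  Soylent    295  C101                165
filter rows where price < 152:
    price supplier  stock   sku  stock_minus_price
1     129    Umbra    395  A101                266
2     100   Vertex    306  A101                206
3      40  Soylent    380  A101                340
4      55     Acme    464  D201                409
9     119   Vertex    187  A202                 68
10    130  Soylent    295  C101                165
filter rows where stock >= 395:
   price supplier  stock   sku  stock_minus_price
1    129    Umbra    395  A101                266
4     55     Acme    464  D201                409
Taking the mean of column 'stock_minus_price' gives 337.5.

337.5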